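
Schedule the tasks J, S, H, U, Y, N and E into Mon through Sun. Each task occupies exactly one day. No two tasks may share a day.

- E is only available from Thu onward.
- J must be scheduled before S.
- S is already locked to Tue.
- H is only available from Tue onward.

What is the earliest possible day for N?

N at Wed is achievable: N -> Wed; U -> Sat; E -> Thu; H -> Fri; S -> Tue; Y -> Sun; J -> Mon.
Nothing earlier works — the capacity limit rule out every day before Wed.

Wed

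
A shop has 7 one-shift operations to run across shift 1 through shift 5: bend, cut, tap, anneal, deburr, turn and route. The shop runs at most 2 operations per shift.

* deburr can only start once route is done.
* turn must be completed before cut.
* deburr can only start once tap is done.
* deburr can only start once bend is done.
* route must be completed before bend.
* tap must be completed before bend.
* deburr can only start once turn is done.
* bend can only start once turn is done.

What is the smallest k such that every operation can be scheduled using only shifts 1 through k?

4 shifts

The precedence chain requires at least 3 distinct shifts.
With at most 2 per shift and 7 operations, at least 4 shifts are needed.
4 works (last occupied shift: shift 4): for example turn in shift 1, deburr in shift 4, tap in shift 1, anneal in shift 3, bend in shift 3, route in shift 2, cut in shift 2.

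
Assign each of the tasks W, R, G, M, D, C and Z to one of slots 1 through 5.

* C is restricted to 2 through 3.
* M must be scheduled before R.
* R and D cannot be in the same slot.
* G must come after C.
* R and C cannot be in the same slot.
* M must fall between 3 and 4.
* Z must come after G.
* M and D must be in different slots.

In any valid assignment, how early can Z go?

4

Precedence pushes Z to at least 4.
Z at 4 is achievable: C=2, Z=4, R=4, G=3, D=1, W=1, M=3.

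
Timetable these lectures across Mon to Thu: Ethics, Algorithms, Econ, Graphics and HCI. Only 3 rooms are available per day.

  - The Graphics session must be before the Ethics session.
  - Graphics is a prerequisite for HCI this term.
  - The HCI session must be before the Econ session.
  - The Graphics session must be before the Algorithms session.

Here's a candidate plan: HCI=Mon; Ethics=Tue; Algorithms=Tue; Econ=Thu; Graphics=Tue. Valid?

The Graphics session must be before the Ethics session — violated.
The Graphics session must be before the Algorithms session — violated.
Graphics is a prerequisite for HCI this term — violated.
The HCI session must be before the Econ session — holds.
Only 3 rooms are available per day — holds.

No — it violates: Graphics is a prerequisite for HCI this term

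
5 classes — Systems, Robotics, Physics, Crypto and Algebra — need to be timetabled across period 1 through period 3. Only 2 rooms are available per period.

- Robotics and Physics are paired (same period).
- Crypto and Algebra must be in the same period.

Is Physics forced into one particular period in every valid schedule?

Physics can be period 1 (e.g. Robotics in period 1, Algebra in period 3, Physics in period 1, Crypto in period 3, Systems in period 2) or period 2 (e.g. Algebra -> period 3, Robotics -> period 2, Crypto -> period 3, Systems -> period 1, Physics -> period 2).

No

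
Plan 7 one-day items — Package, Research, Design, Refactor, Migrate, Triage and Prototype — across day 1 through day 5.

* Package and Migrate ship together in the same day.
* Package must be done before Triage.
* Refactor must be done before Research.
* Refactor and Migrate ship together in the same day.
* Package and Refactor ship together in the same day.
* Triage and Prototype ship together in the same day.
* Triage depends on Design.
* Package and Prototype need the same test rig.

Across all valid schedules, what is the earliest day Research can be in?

day 2

Precedence pushes Research to at least day 2.
Research at day 2 is achievable: Triage in day 2, Research in day 2, Package in day 1, Refactor in day 1, Prototype in day 2, Migrate in day 1, Design in day 1.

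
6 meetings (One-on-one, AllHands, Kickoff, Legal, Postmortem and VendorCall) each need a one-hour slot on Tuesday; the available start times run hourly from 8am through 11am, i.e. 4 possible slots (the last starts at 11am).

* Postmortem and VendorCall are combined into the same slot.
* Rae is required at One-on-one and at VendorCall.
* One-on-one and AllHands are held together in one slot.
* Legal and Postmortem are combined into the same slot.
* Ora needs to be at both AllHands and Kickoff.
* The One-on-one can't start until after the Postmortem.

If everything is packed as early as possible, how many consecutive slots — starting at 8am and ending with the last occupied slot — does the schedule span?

2 slots

The precedence chain requires at least 2 distinct slots.
2 works (last occupied slot: 9am): for example One-on-one=9am, Kickoff=8am, Legal=8am, AllHands=9am, Postmortem=8am, VendorCall=8am.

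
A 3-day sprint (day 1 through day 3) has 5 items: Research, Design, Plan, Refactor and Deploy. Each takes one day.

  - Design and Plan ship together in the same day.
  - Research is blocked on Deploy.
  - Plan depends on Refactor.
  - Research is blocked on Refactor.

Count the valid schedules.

Splitting on Research: it can be day 2 (2), day 3 (6). Listing each branch's schedules as (Design, Plan, Refactor, Deploy) by day number:
Research=day 2: (2,2,1,1) (3,3,1,1) — 2.
Research=day 3: (2,2,1,1) (2,2,1,2) (3,3,1,1) (3,3,1,2) (3,3,2,1) (3,3,2,2) — 6.
Summing: 2 + 6 = 8.

8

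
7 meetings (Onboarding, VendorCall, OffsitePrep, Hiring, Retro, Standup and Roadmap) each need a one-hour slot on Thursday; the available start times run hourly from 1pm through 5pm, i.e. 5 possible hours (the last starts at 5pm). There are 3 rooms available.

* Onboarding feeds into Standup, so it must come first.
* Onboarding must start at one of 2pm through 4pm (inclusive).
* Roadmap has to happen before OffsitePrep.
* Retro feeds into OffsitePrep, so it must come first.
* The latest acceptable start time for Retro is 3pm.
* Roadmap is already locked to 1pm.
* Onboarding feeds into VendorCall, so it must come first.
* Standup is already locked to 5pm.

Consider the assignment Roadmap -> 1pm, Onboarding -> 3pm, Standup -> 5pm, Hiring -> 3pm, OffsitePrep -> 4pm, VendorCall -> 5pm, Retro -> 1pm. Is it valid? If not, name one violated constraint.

Yes, all constraints hold

There are 3 rooms available — holds.
Standup is already locked to 5pm — holds.
Roadmap has to happen before OffsitePrep — holds.
Onboarding feeds into Standup, so it must come first — holds.
Retro feeds into OffsitePrep, so it must come first — holds.
The latest acceptable start time for Retro is 3pm — holds.
Onboarding must start at one of 2pm through 4pm (inclusive) — holds.
Onboarding feeds into VendorCall, so it must come first — holds.
Roadmap is already locked to 1pm — holds.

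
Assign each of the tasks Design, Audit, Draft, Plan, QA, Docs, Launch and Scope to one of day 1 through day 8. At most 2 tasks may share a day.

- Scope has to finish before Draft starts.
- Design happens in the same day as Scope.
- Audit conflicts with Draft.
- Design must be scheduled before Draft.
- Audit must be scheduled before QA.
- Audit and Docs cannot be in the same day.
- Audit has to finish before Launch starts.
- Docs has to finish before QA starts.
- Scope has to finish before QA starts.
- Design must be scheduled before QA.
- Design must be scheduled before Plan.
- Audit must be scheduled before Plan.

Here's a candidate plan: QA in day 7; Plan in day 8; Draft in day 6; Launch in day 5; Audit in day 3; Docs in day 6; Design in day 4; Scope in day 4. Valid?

At most 2 tasks may share a day — holds.
Design must be scheduled before Plan — holds.
Audit conflicts with Draft — holds.
Scope has to finish before QA starts — holds.
Design must be scheduled before Draft — holds.
Audit must be scheduled before QA — holds.
Docs has to finish before QA starts — holds.
Audit must be scheduled before Plan — holds.
Design must be scheduled before QA — holds.
Audit has to finish before Launch starts — holds.
Audit and Docs cannot be in the same day — holds.
Design happens in the same day as Scope — holds.
Scope has to finish before Draft starts — holds.

Yes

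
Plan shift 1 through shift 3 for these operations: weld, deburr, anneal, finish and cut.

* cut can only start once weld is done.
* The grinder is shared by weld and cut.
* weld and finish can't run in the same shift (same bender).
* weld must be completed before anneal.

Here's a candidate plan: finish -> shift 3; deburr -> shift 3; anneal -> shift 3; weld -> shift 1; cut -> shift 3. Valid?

Yes

cut can only start once weld is done — holds.
The grinder is shared by weld and cut — holds.
weld must be completed before anneal — holds.
weld and finish can't run in the same shift (same bender) — holds.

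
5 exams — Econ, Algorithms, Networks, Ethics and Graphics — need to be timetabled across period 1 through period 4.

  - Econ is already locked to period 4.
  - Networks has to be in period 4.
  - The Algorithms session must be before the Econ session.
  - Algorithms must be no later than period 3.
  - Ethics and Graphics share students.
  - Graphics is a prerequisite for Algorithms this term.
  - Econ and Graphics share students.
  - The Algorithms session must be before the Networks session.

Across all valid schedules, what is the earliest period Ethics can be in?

Ethics at period 1 is achievable: Algorithms in period 3, Econ in period 4, Networks in period 4, Ethics in period 1, Graphics in period 2.

period 1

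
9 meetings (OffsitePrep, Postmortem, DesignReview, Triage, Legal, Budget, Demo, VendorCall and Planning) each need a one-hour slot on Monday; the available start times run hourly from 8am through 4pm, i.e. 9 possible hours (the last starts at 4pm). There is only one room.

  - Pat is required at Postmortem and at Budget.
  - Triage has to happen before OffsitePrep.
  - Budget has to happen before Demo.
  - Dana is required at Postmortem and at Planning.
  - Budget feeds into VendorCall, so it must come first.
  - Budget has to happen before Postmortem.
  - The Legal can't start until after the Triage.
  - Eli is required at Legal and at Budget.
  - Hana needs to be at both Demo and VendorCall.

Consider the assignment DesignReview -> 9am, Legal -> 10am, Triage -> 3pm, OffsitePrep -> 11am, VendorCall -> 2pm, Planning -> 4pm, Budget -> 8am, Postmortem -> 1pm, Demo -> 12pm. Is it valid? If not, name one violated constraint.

Budget has to happen before Postmortem — holds.
Hana needs to be at both Demo and VendorCall — holds.
Triage has to happen before OffsitePrep — violated.
Budget feeds into VendorCall, so it must come first — holds.
Pat is required at Postmortem and at Budget — holds.
Budget has to happen before Demo — holds.
Eli is required at Legal and at Budget — holds.
There is only one room — holds.
Dana is required at Postmortem and at Planning — holds.
The Legal can't start until after the Triage — violated.

No. The Legal can't start until after the Triage is not satisfied.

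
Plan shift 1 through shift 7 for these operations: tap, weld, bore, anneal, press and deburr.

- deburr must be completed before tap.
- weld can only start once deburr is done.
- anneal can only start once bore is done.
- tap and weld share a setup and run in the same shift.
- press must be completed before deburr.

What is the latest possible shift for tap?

Precedence pushes tap to at least shift 3.
tap at shift 7 is achievable: press -> shift 1; bore -> shift 1; tap -> shift 7; deburr -> shift 2; anneal -> shift 2; weld -> shift 7.

shift 7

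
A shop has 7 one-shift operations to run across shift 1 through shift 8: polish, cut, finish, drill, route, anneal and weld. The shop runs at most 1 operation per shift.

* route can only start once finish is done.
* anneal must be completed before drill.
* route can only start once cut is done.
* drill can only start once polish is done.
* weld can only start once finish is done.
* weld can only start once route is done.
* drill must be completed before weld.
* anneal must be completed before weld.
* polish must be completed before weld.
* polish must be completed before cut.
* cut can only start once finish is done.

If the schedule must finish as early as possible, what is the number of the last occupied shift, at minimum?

The precedence chain requires at least 4 distinct shifts.
With at most 1 per shift and 7 operations, at least 7 shifts are needed.
7 works (last occupied shift: shift 7): for example polish -> shift 1; weld -> shift 7; finish -> shift 2; anneal -> shift 4; route -> shift 6; drill -> shift 5; cut -> shift 3.

7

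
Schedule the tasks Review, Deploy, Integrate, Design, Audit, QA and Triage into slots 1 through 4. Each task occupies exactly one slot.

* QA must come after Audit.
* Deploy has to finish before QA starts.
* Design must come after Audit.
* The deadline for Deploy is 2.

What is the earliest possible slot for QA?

Precedence pushes QA to at least 2.
QA at 2 is achievable: Review -> 1, Integrate -> 1, Design -> 2, Deploy -> 1, QA -> 2, Audit -> 1, Triage -> 1.

2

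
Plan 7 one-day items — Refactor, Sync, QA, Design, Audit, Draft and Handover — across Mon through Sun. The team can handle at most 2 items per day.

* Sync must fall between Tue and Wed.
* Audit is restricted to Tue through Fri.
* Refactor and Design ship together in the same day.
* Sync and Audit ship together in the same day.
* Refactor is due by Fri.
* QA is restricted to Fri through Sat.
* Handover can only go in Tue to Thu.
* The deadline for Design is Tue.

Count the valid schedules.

50

Splitting on Refactor: it can be Mon (40), Tue (10). Listing each branch's schedules as (Sync, QA, Design, Audit, Draft, Handover):
Refactor=Mon: (Tue,Fri,Mon,Tue,Wed,Wed) (Tue,Fri,Mon,Tue,Wed,Thu) (Tue,Fri,Mon,Tue,Thu,Wed) (Tue,Fri,Mon,Tue,Thu,Thu) (Tue,Fri,Mon,Tue,Fri,Wed) (Tue,Fri,Mon,Tue,Fri,Thu) (Tue,Fri,Mon,Tue,Sat,Wed) (Tue,Fri,Mon,Tue,Sat,Thu) (Tue,Fri,Mon,Tue,Sun,Wed) (Tue,Fri,Mon,Tue,Sun,Thu) (Tue,Sat,Mon,Tue,Wed,Wed) (Tue,Sat,Mon,Tue,Wed,Thu) (Tue,Sat,Mon,Tue,Thu,Wed) (Tue,Sat,Mon,Tue,Thu,Thu) (Tue,Sat,Mon,Tue,Fri,Wed) (Tue,Sat,Mon,Tue,Fri,Thu) (Tue,Sat,Mon,Tue,Sat,Wed) (Tue,Sat,Mon,Tue,Sat,Thu) (Tue,Sat,Mon,Tue,Sun,Wed) (Tue,Sat,Mon,Tue,Sun,Thu) (Wed,Fri,Mon,Wed,Tue,Tue) (Wed,Fri,Mon,Wed,Tue,Thu) (Wed,Fri,Mon,Wed,Thu,Tue) (Wed,Fri,Mon,Wed,Thu,Thu) (Wed,Fri,Mon,Wed,Fri,Tue) (Wed,Fri,Mon,Wed,Fri,Thu) (Wed,Fri,Mon,Wed,Sat,Tue) (Wed,Fri,Mon,Wed,Sat,Thu) (Wed,Fri,Mon,Wed,Sun,Tue) (Wed,Fri,Mon,Wed,Sun,Thu) (Wed,Sat,Mon,Wed,Tue,Tue) (Wed,Sat,Mon,Wed,Tue,Thu) (Wed,Sat,Mon,Wed,Thu,Tue) (Wed,Sat,Mon,Wed,Thu,Thu) (Wed,Sat,Mon,Wed,Fri,Tue) (Wed,Sat,Mon,Wed,Fri,Thu) (Wed,Sat,Mon,Wed,Sat,Tue) (Wed,Sat,Mon,Wed,Sat,Thu) (Wed,Sat,Mon,Wed,Sun,Tue) (Wed,Sat,Mon,Wed,Sun,Thu) — 40.
Refactor=Tue: (Wed,Fri,Tue,Wed,Mon,Thu) (Wed,Fri,Tue,Wed,Thu,Thu) (Wed,Fri,Tue,Wed,Fri,Thu) (Wed,Fri,Tue,Wed,Sat,Thu) (Wed,Fri,Tue,Wed,Sun,Thu) (Wed,Sat,Tue,Wed,Mon,Thu) (Wed,Sat,Tue,Wed,Thu,Thu) (Wed,Sat,Tue,Wed,Fri,Thu) (Wed,Sat,Tue,Wed,Sat,Thu) (Wed,Sat,Tue,Wed,Sun,Thu) — 10.
Summing: 40 + 10 = 50.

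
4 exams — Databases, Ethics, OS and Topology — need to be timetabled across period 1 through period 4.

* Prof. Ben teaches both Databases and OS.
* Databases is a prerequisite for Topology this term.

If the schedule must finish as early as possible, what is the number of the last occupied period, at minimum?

period 2

The precedence chain requires at least 2 distinct periods.
2 works (last occupied period: period 2): for example Databases=period 1; Topology=period 2; OS=period 2; Ethics=period 1.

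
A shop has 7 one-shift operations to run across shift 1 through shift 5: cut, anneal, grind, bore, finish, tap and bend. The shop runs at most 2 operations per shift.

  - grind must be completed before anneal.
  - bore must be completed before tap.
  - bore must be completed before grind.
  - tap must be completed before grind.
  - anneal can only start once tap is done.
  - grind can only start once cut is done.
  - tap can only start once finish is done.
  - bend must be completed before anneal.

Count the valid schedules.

36

Splitting on cut: it can be shift 1 (9), shift 2 (14), shift 3 (13). Listing each branch's schedules as (anneal, grind, bore, finish, tap, bend) by shift number:
cut=shift 1: (5,4,1,2,3,2) (5,4,1,2,3,3) (5,4,1,2,3,4) (5,4,2,1,3,2) (5,4,2,1,3,3) (5,4,2,1,3,4) (5,4,2,2,3,1) (5,4,2,2,3,3) (5,4,2,2,3,4) — 9.
cut=shift 2: (4,3,1,1,2,3) (5,3,1,1,2,3) (5,3,1,1,2,4) (5,4,1,1,2,3) (5,4,1,1,2,4) (5,4,1,1,3,2) (5,4,1,1,3,3) (5,4,1,1,3,4) (5,4,1,2,3,1) (5,4,1,2,3,3) (5,4,1,2,3,4) (5,4,2,1,3,1) (5,4,2,1,3,3) (5,4,2,1,3,4) — 14.
cut=shift 3: (5,4,1,1,2,2) (5,4,1,1,2,3) (5,4,1,1,2,4) (5,4,1,1,3,2) (5,4,1,1,3,4) (5,4,1,2,3,1) (5,4,1,2,3,2) (5,4,1,2,3,4) (5,4,2,1,3,1) (5,4,2,1,3,2) (5,4,2,1,3,4) (5,4,2,2,3,1) (5,4,2,2,3,4) — 13.
Summing: 9 + 14 + 13 = 36.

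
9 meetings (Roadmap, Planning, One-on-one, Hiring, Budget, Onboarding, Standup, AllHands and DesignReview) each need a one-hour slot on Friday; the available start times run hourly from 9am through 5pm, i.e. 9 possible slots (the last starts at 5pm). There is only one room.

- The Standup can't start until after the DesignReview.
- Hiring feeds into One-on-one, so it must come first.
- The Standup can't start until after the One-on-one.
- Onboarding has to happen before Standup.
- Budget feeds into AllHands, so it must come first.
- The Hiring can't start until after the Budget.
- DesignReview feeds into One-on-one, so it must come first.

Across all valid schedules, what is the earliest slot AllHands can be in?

Precedence pushes AllHands to at least 10am.
AllHands at 10am is achievable: One-on-one in 1pm, Standup in 3pm, DesignReview in 12pm, Hiring in 11am, Roadmap in 4pm, Budget in 9am, AllHands in 10am, Onboarding in 2pm, Planning in 5pm.

10am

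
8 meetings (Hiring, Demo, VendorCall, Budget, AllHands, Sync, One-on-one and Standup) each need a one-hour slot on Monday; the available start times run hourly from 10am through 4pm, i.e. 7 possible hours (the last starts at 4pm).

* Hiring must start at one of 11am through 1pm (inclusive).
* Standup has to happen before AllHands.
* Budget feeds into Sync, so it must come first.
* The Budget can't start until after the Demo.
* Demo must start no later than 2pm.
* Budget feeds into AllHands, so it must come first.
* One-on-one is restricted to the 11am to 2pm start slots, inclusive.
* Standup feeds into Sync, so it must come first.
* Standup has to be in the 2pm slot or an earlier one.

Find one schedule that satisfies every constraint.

Hiring -> 11am, Budget -> 11am, AllHands -> 12pm, Demo -> 10am, VendorCall -> 10am, Sync -> 12pm, Standup -> 10am, One-on-one -> 11am

Checking: Budget(11am) before Sync(12pm); Standup(10am) before AllHands(12pm); Budget(11am) before AllHands(12pm); Standup(10am) before Sync(12pm); Demo(10am) before Budget(11am); One-on-one=11am in [11am,2pm]; Demo=10am in [10am,2pm]; Standup=10am in [10am,2pm]; Hiring=11am in [11am,1pm].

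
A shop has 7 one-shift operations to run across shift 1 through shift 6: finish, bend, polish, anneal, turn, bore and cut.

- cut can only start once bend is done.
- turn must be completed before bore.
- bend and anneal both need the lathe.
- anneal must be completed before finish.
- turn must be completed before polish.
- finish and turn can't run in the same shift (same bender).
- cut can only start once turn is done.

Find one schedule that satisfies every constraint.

polish=shift 2; anneal=shift 2; cut=shift 2; turn=shift 1; bend=shift 1; finish=shift 3; bore=shift 2

Checking: turn(shift 1) before polish(shift 2); turn(shift 1) before cut(shift 2); bend(shift 1) before cut(shift 2); anneal(shift 2) before finish(shift 3); turn(shift 1) before bore(shift 2); bend(shift 1) != anneal(shift 2); finish(shift 3) != turn(shift 1).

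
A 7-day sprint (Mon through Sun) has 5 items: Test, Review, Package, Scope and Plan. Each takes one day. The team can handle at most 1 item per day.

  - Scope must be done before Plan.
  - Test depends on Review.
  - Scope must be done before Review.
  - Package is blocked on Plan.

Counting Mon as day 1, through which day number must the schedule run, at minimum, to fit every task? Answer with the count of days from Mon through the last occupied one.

The precedence chain requires at least 3 distinct days.
With at most 1 per day and 5 tasks, at least 5 days are needed.
5 works (last occupied day: Fri): for example Review=Tue; Scope=Mon; Plan=Wed; Test=Thu; Package=Fri.

5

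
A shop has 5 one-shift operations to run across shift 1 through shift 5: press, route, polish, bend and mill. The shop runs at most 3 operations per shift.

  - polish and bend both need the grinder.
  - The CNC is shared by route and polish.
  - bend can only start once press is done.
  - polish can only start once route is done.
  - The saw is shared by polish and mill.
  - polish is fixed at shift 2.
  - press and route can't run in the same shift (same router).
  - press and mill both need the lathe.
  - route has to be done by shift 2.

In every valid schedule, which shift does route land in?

route's window is shift 1–shift 2.
polish is fixed at shift 2, and route can't share a shift with polish.
So route must be shift 1.

shift 1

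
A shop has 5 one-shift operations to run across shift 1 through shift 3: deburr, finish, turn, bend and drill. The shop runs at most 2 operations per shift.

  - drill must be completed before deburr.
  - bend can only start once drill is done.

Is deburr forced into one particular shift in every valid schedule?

deburr can be shift 2 (e.g. finish in shift 1, bend in shift 2, turn in shift 3, deburr in shift 2, drill in shift 1) or shift 3 (e.g. bend -> shift 2, finish -> shift 1, drill -> shift 1, deburr -> shift 3, turn -> shift 2).

No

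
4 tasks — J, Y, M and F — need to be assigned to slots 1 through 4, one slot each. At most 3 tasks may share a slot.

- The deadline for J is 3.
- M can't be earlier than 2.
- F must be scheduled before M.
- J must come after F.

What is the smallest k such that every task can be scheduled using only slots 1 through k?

The precedence chain requires at least 2 distinct slots.
With at most 3 per slot and 4 tasks, at least 2 slots are needed.
2 works (last occupied slot: 2): for example M=2; J=2; Y=1; F=1.

2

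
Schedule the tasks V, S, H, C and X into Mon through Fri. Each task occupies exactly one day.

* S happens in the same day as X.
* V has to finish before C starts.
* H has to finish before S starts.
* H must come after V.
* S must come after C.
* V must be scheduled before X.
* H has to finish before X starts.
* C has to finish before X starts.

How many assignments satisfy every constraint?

20

Splitting on V: it can be Mon (14), Tue (5), Wed (1). Listing each branch's schedules as (S, H, C, X):
V=Mon: (Wed,Tue,Tue,Wed) (Thu,Tue,Tue,Thu) (Thu,Tue,Wed,Thu) (Thu,Wed,Tue,Thu) (Thu,Wed,Wed,Thu) (Fri,Tue,Tue,Fri) (Fri,Tue,Wed,Fri) (Fri,Tue,Thu,Fri) (Fri,Wed,Tue,Fri) (Fri,Wed,Wed,Fri) (Fri,Wed,Thu,Fri) (Fri,Thu,Tue,Fri) (Fri,Thu,Wed,Fri) (Fri,Thu,Thu,Fri) — 14.
V=Tue: (Thu,Wed,Wed,Thu) (Fri,Wed,Wed,Fri) (Fri,Wed,Thu,Fri) (Fri,Thu,Wed,Fri) (Fri,Thu,Thu,Fri) — 5.
V=Wed: (Fri,Thu,Thu,Fri) — 1.
Summing: 14 + 5 + 1 = 20.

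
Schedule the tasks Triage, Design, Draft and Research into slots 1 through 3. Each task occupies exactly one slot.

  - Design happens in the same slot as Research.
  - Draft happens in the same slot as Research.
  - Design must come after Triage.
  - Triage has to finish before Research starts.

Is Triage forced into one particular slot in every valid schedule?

Triage can be 1 (e.g. Draft in 2; Design in 2; Triage in 1; Research in 2) or 2 (e.g. Triage=2, Draft=3, Design=3, Research=3).

No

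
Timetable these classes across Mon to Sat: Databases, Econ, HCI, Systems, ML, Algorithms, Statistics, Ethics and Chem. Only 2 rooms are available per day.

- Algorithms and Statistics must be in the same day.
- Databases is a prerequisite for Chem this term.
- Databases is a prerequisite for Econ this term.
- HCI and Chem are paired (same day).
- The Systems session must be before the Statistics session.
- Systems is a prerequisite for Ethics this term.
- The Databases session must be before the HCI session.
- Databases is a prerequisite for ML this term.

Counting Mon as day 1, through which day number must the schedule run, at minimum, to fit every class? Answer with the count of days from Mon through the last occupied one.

5

The precedence chain requires at least 2 distinct days.
With at most 2 per day and 9 classes, at least 5 days are needed.
5 works (last occupied day: Fri): for example Statistics -> Thu, ML -> Tue, Chem -> Wed, Econ -> Tue, Databases -> Mon, Systems -> Mon, Algorithms -> Thu, Ethics -> Fri, HCI -> Wed.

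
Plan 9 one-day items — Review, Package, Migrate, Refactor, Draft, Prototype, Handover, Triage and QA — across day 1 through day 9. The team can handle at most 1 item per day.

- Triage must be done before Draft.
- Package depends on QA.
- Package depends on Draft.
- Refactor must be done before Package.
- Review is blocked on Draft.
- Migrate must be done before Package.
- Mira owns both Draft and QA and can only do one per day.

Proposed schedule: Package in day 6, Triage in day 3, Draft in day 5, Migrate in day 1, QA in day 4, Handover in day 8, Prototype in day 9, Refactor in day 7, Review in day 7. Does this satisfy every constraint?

Review is blocked on Draft — holds.
The team can handle at most 1 item per day — violated.
Package depends on Draft — holds.
Triage must be done before Draft — holds.
Refactor must be done before Package — violated.
Mira owns both Draft and QA and can only do one per day — holds.
Package depends on QA — holds.
Migrate must be done before Package — holds.

No. The team can handle at most 1 item per day is not satisfied.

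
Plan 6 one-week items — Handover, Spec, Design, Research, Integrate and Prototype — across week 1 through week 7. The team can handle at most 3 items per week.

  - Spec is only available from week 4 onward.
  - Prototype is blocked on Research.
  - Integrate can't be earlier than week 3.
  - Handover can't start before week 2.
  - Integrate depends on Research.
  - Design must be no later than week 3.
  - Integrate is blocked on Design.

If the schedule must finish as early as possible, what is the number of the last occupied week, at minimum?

The precedence chain requires at least 2 distinct weeks.
With at most 3 per week and 6 work items, at least 2 weeks are needed.
Spec can't be placed before week 4, so the schedule must run through at least week 4.
4 works (last occupied week: week 4): for example Research in week 1; Handover in week 2; Design in week 1; Spec in week 4; Prototype in week 2; Integrate in week 3.

4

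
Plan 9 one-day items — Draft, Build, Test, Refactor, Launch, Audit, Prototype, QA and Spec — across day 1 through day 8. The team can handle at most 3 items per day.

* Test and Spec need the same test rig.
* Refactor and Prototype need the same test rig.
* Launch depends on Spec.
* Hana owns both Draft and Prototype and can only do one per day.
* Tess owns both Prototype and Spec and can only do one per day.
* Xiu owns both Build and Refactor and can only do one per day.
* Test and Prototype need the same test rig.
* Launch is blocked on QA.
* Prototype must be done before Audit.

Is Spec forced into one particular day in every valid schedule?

Spec can be day 1 (e.g. QA in day 1; Refactor in day 3; Prototype in day 2; Test in day 3; Draft in day 1; Spec in day 1; Audit in day 3; Build in day 2; Launch in day 2) or day 2 (e.g. Audit=day 2; Refactor=day 3; Build=day 1; Test=day 3; Prototype=day 1; Spec=day 2; QA=day 1; Launch=day 3; Draft=day 2).

No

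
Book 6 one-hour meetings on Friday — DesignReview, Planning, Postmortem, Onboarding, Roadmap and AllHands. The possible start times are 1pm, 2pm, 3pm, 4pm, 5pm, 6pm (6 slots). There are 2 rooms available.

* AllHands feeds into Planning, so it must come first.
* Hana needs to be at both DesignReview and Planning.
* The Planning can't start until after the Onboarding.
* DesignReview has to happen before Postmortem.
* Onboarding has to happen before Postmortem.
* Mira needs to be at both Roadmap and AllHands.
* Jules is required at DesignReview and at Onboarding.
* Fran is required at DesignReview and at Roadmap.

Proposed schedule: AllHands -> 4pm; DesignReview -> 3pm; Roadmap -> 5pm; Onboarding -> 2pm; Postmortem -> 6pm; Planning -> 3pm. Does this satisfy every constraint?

Invalid. Hana needs to be at both DesignReview and Planning.

The Planning can't start until after the Onboarding — holds.
There are 2 rooms available — holds.
Jules is required at DesignReview and at Onboarding — holds.
DesignReview has to happen before Postmortem — holds.
Fran is required at DesignReview and at Roadmap — holds.
Onboarding has to happen before Postmortem — holds.
AllHands feeds into Planning, so it must come first — violated.
Hana needs to be at both DesignReview and Planning — violated.
Mira needs to be at both Roadmap and AllHands — holds.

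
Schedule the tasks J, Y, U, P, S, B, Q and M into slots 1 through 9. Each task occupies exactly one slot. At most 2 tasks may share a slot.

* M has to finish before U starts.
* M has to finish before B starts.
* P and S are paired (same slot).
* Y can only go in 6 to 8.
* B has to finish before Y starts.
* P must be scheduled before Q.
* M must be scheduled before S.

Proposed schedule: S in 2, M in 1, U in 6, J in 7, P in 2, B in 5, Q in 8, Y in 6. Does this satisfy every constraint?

Yes, all constraints hold

P and S are paired (same slot) — holds.
Y can only go in 6 to 8 — holds.
M must be scheduled before S — holds.
B has to finish before Y starts — holds.
P must be scheduled before Q — holds.
M has to finish before B starts — holds.
M has to finish before U starts — holds.
At most 2 tasks may share a slot — holds.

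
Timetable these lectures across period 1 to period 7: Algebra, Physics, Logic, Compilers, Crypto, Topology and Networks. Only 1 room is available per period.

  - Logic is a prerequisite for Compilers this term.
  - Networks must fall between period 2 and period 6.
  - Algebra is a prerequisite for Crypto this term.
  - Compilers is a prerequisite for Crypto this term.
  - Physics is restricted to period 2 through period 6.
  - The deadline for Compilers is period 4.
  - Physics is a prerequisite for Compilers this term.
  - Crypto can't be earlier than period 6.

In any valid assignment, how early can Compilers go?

Precedence pushes Compilers to at least period 3; Compilers's own window allows nothing later than period 4.
Compilers at period 3 is achievable: Crypto -> period 6, Compilers -> period 3, Topology -> period 7, Algebra -> period 5, Networks -> period 4, Physics -> period 2, Logic -> period 1.

period 3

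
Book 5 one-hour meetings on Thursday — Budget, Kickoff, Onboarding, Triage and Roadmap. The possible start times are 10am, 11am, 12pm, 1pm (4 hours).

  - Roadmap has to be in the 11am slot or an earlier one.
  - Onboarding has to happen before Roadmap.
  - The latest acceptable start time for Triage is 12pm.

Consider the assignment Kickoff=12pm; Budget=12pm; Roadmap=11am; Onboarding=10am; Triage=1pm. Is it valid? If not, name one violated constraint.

No. The latest acceptable start time for Triage is 12pm is not satisfied.

Onboarding has to happen before Roadmap — holds.
Roadmap has to be in the 11am slot or an earlier one — holds.
The latest acceptable start time for Triage is 12pm — violated.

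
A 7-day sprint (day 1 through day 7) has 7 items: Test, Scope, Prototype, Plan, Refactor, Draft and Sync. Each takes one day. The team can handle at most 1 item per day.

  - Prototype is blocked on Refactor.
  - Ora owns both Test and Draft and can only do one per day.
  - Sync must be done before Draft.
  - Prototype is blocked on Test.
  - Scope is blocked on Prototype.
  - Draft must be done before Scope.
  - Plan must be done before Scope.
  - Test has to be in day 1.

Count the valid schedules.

Splitting on Prototype: it can be day 3 (3), day 4 (6), day 5 (9), day 6 (12). Listing each branch's schedules as (Test, Scope, Plan, Refactor, Draft, Sync) by day number:
Prototype=day 3: (1,7,4,2,6,5) (1,7,5,2,6,4) (1,7,6,2,5,4) — 3.
Prototype=day 4: (1,7,2,3,6,5) (1,7,3,2,6,5) (1,7,5,2,6,3) (1,7,5,3,6,2) (1,7,6,2,5,3) (1,7,6,3,5,2) — 6.
Prototype=day 5: (1,7,2,3,6,4) (1,7,2,4,6,3) (1,7,3,2,6,4) (1,7,3,4,6,2) (1,7,4,2,6,3) (1,7,4,3,6,2) (1,7,6,2,4,3) (1,7,6,3,4,2) (1,7,6,4,3,2) — 9.
Prototype=day 6: (1,7,2,3,5,4) (1,7,2,4,5,3) (1,7,2,5,4,3) (1,7,3,2,5,4) (1,7,3,4,5,2) (1,7,3,5,4,2) (1,7,4,2,5,3) (1,7,4,3,5,2) (1,7,4,5,3,2) (1,7,5,2,4,3) (1,7,5,3,4,2) (1,7,5,4,3,2) — 12.
Summing: 3 + 6 + 9 + 12 = 30.

30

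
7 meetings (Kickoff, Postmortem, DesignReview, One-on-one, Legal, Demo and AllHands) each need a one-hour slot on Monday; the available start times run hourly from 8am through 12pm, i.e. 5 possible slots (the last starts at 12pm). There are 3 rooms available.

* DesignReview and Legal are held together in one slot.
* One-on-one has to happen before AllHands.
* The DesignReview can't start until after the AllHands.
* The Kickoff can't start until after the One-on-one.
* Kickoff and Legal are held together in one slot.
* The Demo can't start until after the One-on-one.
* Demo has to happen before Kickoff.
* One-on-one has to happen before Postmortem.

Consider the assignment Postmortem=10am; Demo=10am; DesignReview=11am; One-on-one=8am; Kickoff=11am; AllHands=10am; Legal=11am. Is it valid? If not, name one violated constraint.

Yes

The Demo can't start until after the One-on-one — holds.
DesignReview and Legal are held together in one slot — holds.
Kickoff and Legal are held together in one slot — holds.
There are 3 rooms available — holds.
The DesignReview can't start until after the AllHands — holds.
Demo has to happen before Kickoff — holds.
One-on-one has to happen before Postmortem — holds.
The Kickoff can't start until after the One-on-one — holds.
One-on-one has to happen before AllHands — holds.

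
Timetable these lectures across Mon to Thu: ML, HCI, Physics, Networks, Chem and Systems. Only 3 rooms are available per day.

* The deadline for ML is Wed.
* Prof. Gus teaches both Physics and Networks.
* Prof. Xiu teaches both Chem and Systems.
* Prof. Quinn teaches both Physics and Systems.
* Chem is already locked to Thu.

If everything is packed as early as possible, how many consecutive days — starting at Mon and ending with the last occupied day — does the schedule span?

With at most 3 per day and 6 lectures, at least 2 days are needed.
Chem can't be placed before Thu — that is day 4 counting from Mon — so the schedule must run through at least 4 days.
4 works (last occupied day: Thu): for example Physics=Mon; Chem=Thu; Networks=Tue; HCI=Mon; Systems=Tue; ML=Mon.

4 days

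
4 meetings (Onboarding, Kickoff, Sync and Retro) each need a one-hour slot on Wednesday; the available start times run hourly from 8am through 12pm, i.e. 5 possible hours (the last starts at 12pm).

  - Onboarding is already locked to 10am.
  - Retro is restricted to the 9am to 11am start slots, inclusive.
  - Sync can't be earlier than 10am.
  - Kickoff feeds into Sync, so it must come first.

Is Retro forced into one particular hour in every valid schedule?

Retro can be 9am (e.g. Kickoff=8am, Retro=9am, Sync=10am, Onboarding=10am) or 10am (e.g. Sync -> 10am; Retro -> 10am; Onboarding -> 10am; Kickoff -> 8am).

No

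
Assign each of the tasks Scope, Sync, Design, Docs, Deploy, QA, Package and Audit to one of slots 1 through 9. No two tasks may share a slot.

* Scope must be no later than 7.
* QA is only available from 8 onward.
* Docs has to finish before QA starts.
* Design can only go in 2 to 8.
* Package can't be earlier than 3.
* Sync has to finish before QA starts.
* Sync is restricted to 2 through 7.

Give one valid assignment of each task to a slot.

Sync in 2, Deploy in 6, Package in 4, Docs in 5, QA in 8, Scope in 1, Audit in 7, Design in 3

Checking: Docs(5) before QA(8); Sync(2) before QA(8); Scope=1 in [1,7]; Package=4 in [3,9]; QA=8 in [8,9]; Design=3 in [2,8]; Sync=2 in [2,7]; max 1 per slot (cap 1).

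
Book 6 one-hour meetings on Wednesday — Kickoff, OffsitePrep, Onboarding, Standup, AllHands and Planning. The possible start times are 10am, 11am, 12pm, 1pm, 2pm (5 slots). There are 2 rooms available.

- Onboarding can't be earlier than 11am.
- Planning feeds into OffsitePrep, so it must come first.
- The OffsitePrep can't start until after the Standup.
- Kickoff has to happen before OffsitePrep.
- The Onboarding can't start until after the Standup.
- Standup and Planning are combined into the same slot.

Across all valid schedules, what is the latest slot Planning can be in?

1pm

Downstream work caps Planning at 1pm.
Planning at 1pm is achievable: Onboarding -> 2pm; Kickoff -> 10am; Planning -> 1pm; AllHands -> 10am; Standup -> 1pm; OffsitePrep -> 2pm.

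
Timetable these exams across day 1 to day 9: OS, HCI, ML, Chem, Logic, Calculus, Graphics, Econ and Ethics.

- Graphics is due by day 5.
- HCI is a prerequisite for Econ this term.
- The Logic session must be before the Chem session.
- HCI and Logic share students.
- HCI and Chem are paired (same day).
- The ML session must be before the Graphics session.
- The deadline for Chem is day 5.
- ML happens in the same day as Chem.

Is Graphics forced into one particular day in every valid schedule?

Graphics can be day 3 (e.g. Chem -> day 2; Ethics -> day 1; Graphics -> day 3; Calculus -> day 1; Logic -> day 1; ML -> day 2; OS -> day 1; HCI -> day 2; Econ -> day 3) or day 4 (e.g. Econ in day 3, Graphics in day 4, Logic in day 1, Calculus in day 1, OS in day 1, Chem in day 2, Ethics in day 1, HCI in day 2, ML in day 2).

No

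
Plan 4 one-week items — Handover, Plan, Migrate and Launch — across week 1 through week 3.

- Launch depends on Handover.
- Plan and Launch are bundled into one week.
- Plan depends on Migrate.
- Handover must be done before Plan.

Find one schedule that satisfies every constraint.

Handover -> week 1; Migrate -> week 1; Plan -> week 2; Launch -> week 2

Checking: Migrate(week 1) before Plan(week 2); Handover(week 1) before Plan(week 2); Handover(week 1) before Launch(week 2); Plan = Launch = week 2.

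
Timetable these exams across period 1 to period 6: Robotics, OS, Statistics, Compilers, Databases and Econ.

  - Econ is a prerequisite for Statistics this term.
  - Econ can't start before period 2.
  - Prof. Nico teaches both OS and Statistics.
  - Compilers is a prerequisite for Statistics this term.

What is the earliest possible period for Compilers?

period 1

Downstream work caps Compilers at period 5.
Compilers at period 1 is achievable: Statistics in period 3, Econ in period 2, Robotics in period 1, Compilers in period 1, OS in period 1, Databases in period 1.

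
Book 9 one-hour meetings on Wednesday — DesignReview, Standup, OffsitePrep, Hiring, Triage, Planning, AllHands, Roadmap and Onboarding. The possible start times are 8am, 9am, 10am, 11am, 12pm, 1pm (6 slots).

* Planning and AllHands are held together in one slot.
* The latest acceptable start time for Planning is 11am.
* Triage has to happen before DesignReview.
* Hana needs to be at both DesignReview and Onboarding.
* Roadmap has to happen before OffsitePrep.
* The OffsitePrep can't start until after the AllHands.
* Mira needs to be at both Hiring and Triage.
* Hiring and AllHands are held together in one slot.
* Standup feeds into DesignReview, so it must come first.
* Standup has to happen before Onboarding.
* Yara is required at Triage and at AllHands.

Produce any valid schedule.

Planning in 8am; Standup in 8am; Hiring in 8am; DesignReview in 10am; Roadmap in 8am; AllHands in 8am; OffsitePrep in 9am; Onboarding in 9am; Triage in 9am

Checking: AllHands(8am) before OffsitePrep(9am); Standup(8am) before DesignReview(10am); Roadmap(8am) before OffsitePrep(9am); Triage(9am) before DesignReview(10am); Standup(8am) before Onboarding(9am); DesignReview(10am) != Onboarding(9am); Triage(9am) != AllHands(8am); Hiring(8am) != Triage(9am); Planning = AllHands = 8am; Hiring = AllHands = 8am; Planning=8am in [8am,11am].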